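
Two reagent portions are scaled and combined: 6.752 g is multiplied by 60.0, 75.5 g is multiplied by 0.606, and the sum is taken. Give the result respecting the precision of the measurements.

451 g

6.752 × 60.0 = 405.12 → 405 g (3 s.f., last digit at the 10^0 place).
75.5 × 0.606 = 45.753 → 45.8 g (3 s.f., last digit at the 10^-1 place).
Sum: 450.873 g; keep the coarser place, 10^0.
Result: 451 g.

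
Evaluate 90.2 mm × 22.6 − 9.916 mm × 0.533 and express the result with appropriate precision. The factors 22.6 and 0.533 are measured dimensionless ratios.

90.2 × 22.6 = 2038.52 → 2.04 × 10^3 mm (3 s.f., last digit at the 10^1 place).
9.916 × 0.533 = 5.285228 → 5.29 mm (3 s.f., last digit at the 10^-2 place).
Difference: 2033.234772 mm; keep the coarser place, 10^1.
Result: 2.03 × 10^3 mm.

2.03 × 10^3 mm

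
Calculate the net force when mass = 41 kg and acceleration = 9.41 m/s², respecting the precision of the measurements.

3.9 × 10² N

net force = 41 kg × 9.41 m/s² = 385.81 N.
41 has 2 significant figures; 9.41 has 3.
Division/multiplication keeps the fewest: 2 significant figures.
Rounded: 3.9 × 10² N.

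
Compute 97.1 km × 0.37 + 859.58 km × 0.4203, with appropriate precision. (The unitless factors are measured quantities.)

3.97 × 10^2 km

97.1 × 0.37 = 35.927 → 36 km (2 s.f., last digit at the 10^0 place).
859.58 × 0.4203 = 361.281474 → 361.3 km (4 s.f., last digit at the 10^-1 place).
Sum: 397.208474 km; keep the coarser place, 10^0.
Result: 3.97 × 10^2 km.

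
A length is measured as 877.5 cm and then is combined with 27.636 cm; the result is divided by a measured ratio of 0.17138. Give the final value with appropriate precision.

877.5 cm + 27.636 cm = 905.136 cm; the sum is limited to 1 decimal place (4 s.f.).
Carrying full precision, 905.136 ÷ 0.17138 = 5281.45641265… cm; 0.17138 has 5 s.f., so the result keeps min(4, 5) = 4 s.f.
Rounded to 4 significant figures: 5.281 × 10³ cm.

5.281 × 10³ cm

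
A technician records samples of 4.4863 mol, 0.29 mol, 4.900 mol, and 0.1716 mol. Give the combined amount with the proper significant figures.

4.4863 mol + 0.29 mol + 4.900 mol + 0.1716 mol = 9.8479 mol.
Addition/subtraction keeps the fewest decimal places: 4.4863 → 4 decimal places, 0.29 → 2 decimal places, 4.900 → 3 decimal places, 0.1716 → 4 decimal places; limit is 2.
Rounded to 2 decimal places: 9.85 mol.

9.85 mol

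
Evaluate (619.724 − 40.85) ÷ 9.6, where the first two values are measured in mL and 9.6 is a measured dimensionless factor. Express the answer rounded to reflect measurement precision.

60. mL

619.724 mL − 40.85 mL = 578.874 mL; the difference is limited to 2 decimal places (5 s.f.).
Carrying full precision, 578.874 ÷ 9.6 = 60.299375 mL; 9.6 has 2 s.f., so the result keeps min(5, 2) = 2 s.f.
Rounded to 2 significant figures: 60. mL.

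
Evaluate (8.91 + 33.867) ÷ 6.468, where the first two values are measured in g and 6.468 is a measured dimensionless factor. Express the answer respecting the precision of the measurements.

8.91 g + 33.867 g = 42.777 g; the sum is limited to 2 decimal places (4 s.f.).
Carrying full precision, 42.777 ÷ 6.468 = 6.61363636364… g; 6.468 has 4 s.f., so the result keeps min(4, 4) = 4 s.f.
Rounded to 4 significant figures: 6.614 g.

6.614 g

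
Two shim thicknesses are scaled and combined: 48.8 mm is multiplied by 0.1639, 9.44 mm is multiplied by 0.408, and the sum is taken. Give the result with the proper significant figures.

11.85 mm

48.8 × 0.1639 = 7.99832 → 8.00 mm (3 s.f., last digit at the 10^-2 place).
9.44 × 0.408 = 3.85152 → 3.85 mm (3 s.f., last digit at the 10^-2 place).
Sum: 11.84984 mm; keep the coarser place, 10^-2.
Result: 11.85 mm.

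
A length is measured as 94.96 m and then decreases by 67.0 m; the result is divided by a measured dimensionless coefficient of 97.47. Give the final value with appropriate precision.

94.96 m − 67.0 m = 27.96 m; the difference is limited to 1 decimal place (3 s.f.).
Carrying full precision, 27.96 ÷ 97.47 = 0.286857494614… m; 97.47 has 4 s.f., so the result keeps min(3, 4) = 3 s.f.
Rounded to 3 significant figures: 2.87 × 10^-1 m.

2.87 × 10^-1 m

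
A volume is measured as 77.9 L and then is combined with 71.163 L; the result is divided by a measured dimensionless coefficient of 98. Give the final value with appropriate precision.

1.5 L

77.9 L + 71.163 L = 149.063 L; the sum is limited to 1 decimal place (4 s.f.).
Carrying full precision, 149.063 ÷ 98 = 1.52105102041… L; 98 has 2 s.f., so the result keeps min(4, 2) = 2 s.f.
Rounded to 2 significant figures: 1.5 L.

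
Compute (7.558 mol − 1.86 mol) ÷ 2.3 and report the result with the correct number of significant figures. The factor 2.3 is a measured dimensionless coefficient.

2.5 mol

7.558 mol − 1.86 mol = 5.698 mol; the difference is limited to 2 decimal places (3 s.f.).
Carrying full precision, 5.698 ÷ 2.3 = 2.47739130435… mol; 2.3 has 2 s.f., so the result keeps min(3, 2) = 2 s.f.
Rounded to 2 significant figures: 2.5 mol.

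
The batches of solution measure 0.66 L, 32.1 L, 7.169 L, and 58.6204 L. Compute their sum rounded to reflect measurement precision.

0.66 L + 32.1 L + 7.169 L + 58.6204 L = 98.5494 L.
Addition/subtraction keeps the fewest decimal places: 0.66 → 2 decimal places, 32.1 → 1 decimal place, 7.169 → 3 decimal places, 58.6204 → 4 decimal places; limit is 1.
Rounded to 1 decimal place: 98.5 L.

98.5 L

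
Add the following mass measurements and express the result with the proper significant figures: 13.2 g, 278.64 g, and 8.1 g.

299.9 g

13.2 g + 278.64 g + 8.1 g = 299.94 g.
Addition/subtraction keeps the fewest decimal places: 13.2 → 1 decimal place, 278.64 → 2 decimal places, 8.1 → 1 decimal place; limit is 1.
Rounded to 1 decimal place: 299.9 g.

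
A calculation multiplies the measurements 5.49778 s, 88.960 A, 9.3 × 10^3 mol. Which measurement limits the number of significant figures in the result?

9.3 × 10^3 mol

5.49778 s → 6 s.f.; 88.960 A → 5 s.f.; 9.3 × 10^3 mol → 2 s.f.
The fewest is 2 significant figures, from 9.3 × 10^3 mol.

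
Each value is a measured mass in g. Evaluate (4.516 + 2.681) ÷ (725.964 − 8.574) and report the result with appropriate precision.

4.516 + 2.681 = 7.197, limited to 3 d.p. → 4 s.f.; 725.964 − 8.574 = 717.390, limited to 3 d.p. → 6 s.f.
Carrying full precision, 7.197 ÷ 717.390 = 0.0100322000585…; keep min(4, 6) = 4 s.f.
Rounded to 4 significant figures: 0.01003.

0.01003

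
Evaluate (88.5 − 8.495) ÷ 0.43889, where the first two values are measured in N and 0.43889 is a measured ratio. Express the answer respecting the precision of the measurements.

182 N

88.5 N − 8.495 N = 80.005 N; the difference is limited to 1 decimal place (3 s.f.).
Carrying full precision, 80.005 ÷ 0.43889 = 182.289411926… N; 0.43889 has 5 s.f., so the result keeps min(3, 5) = 3 s.f.
Rounded to 3 significant figures: 182 N.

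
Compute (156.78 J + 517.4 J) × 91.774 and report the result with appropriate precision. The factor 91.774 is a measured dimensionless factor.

6.187 × 10⁴ J

156.78 J + 517.4 J = 674.18 J; the sum is limited to 1 decimal place (4 s.f.).
Carrying full precision, 674.18 × 91.774 = 61872.19532 J; 91.774 has 5 s.f., so the result keeps min(4, 5) = 4 s.f.
Rounded to 4 significant figures: 6.187 × 10⁴ J.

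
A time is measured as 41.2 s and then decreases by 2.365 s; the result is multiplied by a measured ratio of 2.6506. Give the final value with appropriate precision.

103 s

41.2 s − 2.365 s = 38.835 s; the difference is limited to 1 decimal place (3 s.f.).
Carrying full precision, 38.835 × 2.6506 = 102.936051 s; 2.6506 has 5 s.f., so the result keeps min(3, 5) = 3 s.f.
Rounded to 3 significant figures: 103 s.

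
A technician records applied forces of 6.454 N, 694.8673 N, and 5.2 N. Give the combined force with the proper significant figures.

706.5 N

6.454 N + 694.8673 N + 5.2 N = 706.5213 N.
Addition/subtraction keeps the fewest decimal places: 6.454 → 3 decimal places, 694.8673 → 4 decimal places, 5.2 → 1 decimal place; limit is 1.
Rounded to 1 decimal place: 706.5 N.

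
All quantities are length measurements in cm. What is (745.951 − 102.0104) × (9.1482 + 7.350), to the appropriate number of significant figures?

10624 cm²

745.951 − 102.0104 = 643.9406, limited to 3 d.p. → 6 s.f.; 9.1482 + 7.350 = 16.4982, limited to 3 d.p. → 5 s.f.
Carrying full precision, 643.9406 × 16.4982 = 10623.8608069…; keep min(6, 5) = 5 s.f.
Rounded to 5 significant figures: 10624 cm².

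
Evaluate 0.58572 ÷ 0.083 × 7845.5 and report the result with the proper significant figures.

0.58572 ÷ 0.083 × 7845.5 = 55364.6537349…
Multiplication/division keeps the fewest significant figures: 0.58572 → 5 s.f., 0.083 → 2 s.f., 7845.5 → 5 s.f.; limit is 2.
Rounded to 2 significant figures: 5.5 × 10⁴.

5.5 × 10⁴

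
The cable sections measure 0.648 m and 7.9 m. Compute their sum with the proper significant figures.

0.648 m + 7.9 m = 8.548 m.
Addition/subtraction keeps the fewest decimal places: 0.648 → 3 decimal places, 7.9 → 1 decimal place; limit is 1.
Rounded to 1 decimal place: 8.5 m.

8.5 m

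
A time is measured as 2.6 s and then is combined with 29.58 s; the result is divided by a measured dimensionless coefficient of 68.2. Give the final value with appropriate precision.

0.472 s

2.6 s + 29.58 s = 32.18 s; the sum is limited to 1 decimal place (3 s.f.).
Carrying full precision, 32.18 ÷ 68.2 = 0.471847507331… s; 68.2 has 3 s.f., so the result keeps min(3, 3) = 3 s.f.
Rounded to 3 significant figures: 0.472 s.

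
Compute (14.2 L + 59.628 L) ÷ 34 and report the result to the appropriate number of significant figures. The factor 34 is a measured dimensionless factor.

14.2 L + 59.628 L = 73.828 L; the sum is limited to 1 decimal place (3 s.f.).
Carrying full precision, 73.828 ÷ 34 = 2.17141176471… L; 34 has 2 s.f., so the result keeps min(3, 2) = 2 s.f.
Rounded to 2 significant figures: 2.2 L.

2.2 L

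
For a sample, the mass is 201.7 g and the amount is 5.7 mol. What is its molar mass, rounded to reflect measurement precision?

35 g/mol

molar mass = 201.7 g ÷ 5.7 mol = 35.3859649123… g/mol.
201.7 has 4 significant figures; 5.7 has 2.
Division/multiplication keeps the fewest: 2 significant figures.
Rounded: 35 g/mol.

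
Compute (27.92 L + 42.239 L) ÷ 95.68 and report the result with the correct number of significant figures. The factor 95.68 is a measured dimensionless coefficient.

0.7333 L

27.92 L + 42.239 L = 70.159 L; the sum is limited to 2 decimal places (4 s.f.).
Carrying full precision, 70.159 ÷ 95.68 = 0.733267140468… L; 95.68 has 4 s.f., so the result keeps min(4, 4) = 4 s.f.
Rounded to 4 significant figures: 0.7333 L.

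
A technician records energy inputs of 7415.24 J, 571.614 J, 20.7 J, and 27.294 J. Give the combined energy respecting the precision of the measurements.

8034.8 J

7415.24 J + 571.614 J + 20.7 J + 27.294 J = 8034.848 J.
Addition/subtraction keeps the fewest decimal places: 7415.24 → 2 decimal places, 571.614 → 3 decimal places, 20.7 → 1 decimal place, 27.294 → 3 decimal places; limit is 1.
Rounded to 1 decimal place: 8034.8 J.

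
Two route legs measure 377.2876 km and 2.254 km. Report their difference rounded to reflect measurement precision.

375.034 km

377.2876 km − 2.254 km = 375.0336 km.
Addition/subtraction keeps the fewest decimal places: 377.2876 → 4 decimal places, 2.254 → 3 decimal places; limit is 3.
Rounded to 3 decimal places: 375.034 km.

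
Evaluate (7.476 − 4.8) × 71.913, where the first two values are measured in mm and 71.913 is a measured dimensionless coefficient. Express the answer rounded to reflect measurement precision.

1.9 × 10² mm

7.476 mm − 4.8 mm = 2.676 mm; the difference is limited to 1 decimal place (2 s.f.).
Carrying full precision, 2.676 × 71.913 = 192.439188 mm; 71.913 has 5 s.f., so the result keeps min(2, 5) = 2 s.f.
Rounded to 2 significant figures: 1.9 × 10² mm.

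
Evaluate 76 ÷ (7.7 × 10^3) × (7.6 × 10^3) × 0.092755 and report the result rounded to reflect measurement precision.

76 ÷ (7.7 × 10^3) × (7.6 × 10^3) × 0.092755 = 6.95782961039…
Multiplication/division keeps the fewest significant figures: 76 → 2 s.f., 7.7 × 10^3 → 2 s.f., 7.6 × 10^3 → 2 s.f., 0.092755 → 5 s.f.; limit is 2.
Rounded to 2 significant figures: 7.0.

7.0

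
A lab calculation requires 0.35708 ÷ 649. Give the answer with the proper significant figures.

5.50 × 10⁻⁴

0.35708 ÷ 649 = 0.000550200308166…
Multiplication/division keeps the fewest significant figures: 0.35708 → 5 s.f., 649 → 3 s.f.; limit is 3.
Rounded to 3 significant figures: 5.50 × 10⁻⁴.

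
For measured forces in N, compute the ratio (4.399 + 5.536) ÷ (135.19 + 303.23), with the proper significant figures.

0.02266

4.399 + 5.536 = 9.935, limited to 3 d.p. → 4 s.f.; 135.19 + 303.23 = 438.42, limited to 2 d.p. → 5 s.f.
Carrying full precision, 9.935 ÷ 438.42 = 0.0226609187537…; keep min(4, 5) = 4 s.f.
Rounded to 4 significant figures: 0.02266.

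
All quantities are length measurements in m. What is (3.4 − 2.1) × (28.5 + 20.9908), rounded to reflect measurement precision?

3.4 − 2.1 = 1.3, limited to 1 d.p. → 2 s.f.; 28.5 + 20.9908 = 49.4908, limited to 1 d.p. → 3 s.f.
Carrying full precision, 1.3 × 49.4908 = 64.33804; keep min(2, 3) = 2 s.f.
Rounded to 2 significant figures: 64 m².

64 m²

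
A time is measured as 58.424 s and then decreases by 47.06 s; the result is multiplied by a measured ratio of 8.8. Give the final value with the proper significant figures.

58.424 s − 47.06 s = 11.364 s; the difference is limited to 2 decimal places (4 s.f.).
Carrying full precision, 11.364 × 8.8 = 100.0032 s; 8.8 has 2 s.f., so the result keeps min(4, 2) = 2 s.f.
Rounded to 2 significant figures: 1.0 × 10^2 s.

1.0 × 10^2 s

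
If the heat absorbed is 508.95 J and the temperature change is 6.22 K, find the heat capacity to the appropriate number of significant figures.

heat capacity = 508.95 J ÷ 6.22 K = 81.8247588424… J/K.
508.95 has 5 significant figures; 6.22 has 3.
Division/multiplication keeps the fewest: 3 significant figures.
Rounded: 81.8 J/K.

81.8 J/K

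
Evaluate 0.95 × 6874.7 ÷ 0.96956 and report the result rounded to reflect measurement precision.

6.7 × 10^3

0.95 × 6874.7 ÷ 0.96956 = 6736.00911754…
Multiplication/division keeps the fewest significant figures: 0.95 → 2 s.f., 6874.7 → 5 s.f., 0.96956 → 5 s.f.; limit is 2.
Rounded to 2 significant figures: 6.7 × 10^3.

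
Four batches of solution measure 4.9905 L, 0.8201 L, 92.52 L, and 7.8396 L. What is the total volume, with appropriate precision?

106.17 L

4.9905 L + 0.8201 L + 92.52 L + 7.8396 L = 106.1702 L.
Addition/subtraction keeps the fewest decimal places: 4.9905 → 4 decimal places, 0.8201 → 4 decimal places, 92.52 → 2 decimal places, 7.8396 → 4 decimal places; limit is 2.
Rounded to 2 decimal places: 106.17 L.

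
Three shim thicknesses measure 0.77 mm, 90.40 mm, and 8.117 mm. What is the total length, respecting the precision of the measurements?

99.29 mm

0.77 mm + 90.40 mm + 8.117 mm = 99.287 mm.
Addition/subtraction keeps the fewest decimal places: 0.77 → 2 decimal places, 90.40 → 2 decimal places, 8.117 → 3 decimal places; limit is 2.
Rounded to 2 decimal places: 99.29 mm.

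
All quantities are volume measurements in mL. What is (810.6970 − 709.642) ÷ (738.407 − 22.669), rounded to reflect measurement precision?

810.6970 − 709.642 = 101.0550, limited to 3 d.p. → 6 s.f.; 738.407 − 22.669 = 715.738, limited to 3 d.p. → 6 s.f.
Carrying full precision, 101.0550 ÷ 715.738 = 0.141189932629…; keep min(6, 6) = 6 s.f.
Rounded to 6 significant figures: 0.141190.

0.141190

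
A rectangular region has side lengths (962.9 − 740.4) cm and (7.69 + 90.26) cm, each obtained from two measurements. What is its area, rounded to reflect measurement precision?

2.179 × 10⁴ cm²

962.9 − 740.4 = 222.5, limited to 1 d.p. → 4 s.f.; 7.69 + 90.26 = 97.95, limited to 2 d.p. → 4 s.f.
Carrying full precision, 222.5 × 97.95 = 21793.875; keep min(4, 4) = 4 s.f.
Rounded to 4 significant figures: 2.179 × 10⁴ cm².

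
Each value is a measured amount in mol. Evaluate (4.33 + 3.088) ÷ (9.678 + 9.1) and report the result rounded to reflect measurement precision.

0.395

4.33 + 3.088 = 7.418, limited to 2 d.p. → 3 s.f.; 9.678 + 9.1 = 18.778, limited to 1 d.p. → 3 s.f.
Carrying full precision, 7.418 ÷ 18.778 = 0.395036745127…; keep min(3, 3) = 3 s.f.
Rounded to 3 significant figures: 0.395.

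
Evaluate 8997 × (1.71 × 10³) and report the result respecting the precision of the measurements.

1.54 × 10⁷

8997 × (1.71 × 10³) = 15384870
Multiplication/division keeps the fewest significant figures: 8997 → 4 s.f., 1.71 × 10³ → 3 s.f.; limit is 3.
Rounded to 3 significant figures: 1.54 × 10⁷.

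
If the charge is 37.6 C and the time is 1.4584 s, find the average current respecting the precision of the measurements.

average current = 37.6 C ÷ 1.4584 s = 25.7816785518… A.
37.6 has 3 significant figures; 1.4584 has 5.
Division/multiplication keeps the fewest: 3 significant figures.
Rounded: 25.8 A.

25.8 A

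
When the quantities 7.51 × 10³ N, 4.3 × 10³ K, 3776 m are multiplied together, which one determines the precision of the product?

4.3 × 10³ K

7.51 × 10³ N → 3 s.f.; 4.3 × 10³ K → 2 s.f.; 3776 m → 4 s.f.
The fewest is 2 significant figures, from 4.3 × 10³ K.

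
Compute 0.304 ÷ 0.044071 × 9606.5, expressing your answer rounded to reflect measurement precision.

6.63 × 10^4

0.304 ÷ 0.044071 × 9606.5 = 66265.253795…
Multiplication/division keeps the fewest significant figures: 0.304 → 3 s.f., 0.044071 → 5 s.f., 9606.5 → 5 s.f.; limit is 3.
Rounded to 3 significant figures: 6.63 × 10^4.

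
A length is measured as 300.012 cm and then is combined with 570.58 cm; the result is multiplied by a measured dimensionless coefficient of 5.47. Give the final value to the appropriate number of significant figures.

300.012 cm + 570.58 cm = 870.592 cm; the sum is limited to 2 decimal places (5 s.f.).
Carrying full precision, 870.592 × 5.47 = 4762.13824 cm; 5.47 has 3 s.f., so the result keeps min(5, 3) = 3 s.f.
Rounded to 3 significant figures: 4.76 × 10^3 cm.

4.76 × 10^3 cm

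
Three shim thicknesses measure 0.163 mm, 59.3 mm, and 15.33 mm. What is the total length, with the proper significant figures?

0.163 mm + 59.3 mm + 15.33 mm = 74.793 mm.
Addition/subtraction keeps the fewest decimal places: 0.163 → 3 decimal places, 59.3 → 1 decimal place, 15.33 → 2 decimal places; limit is 1.
Rounded to 1 decimal place: 74.8 mm.

74.8 mm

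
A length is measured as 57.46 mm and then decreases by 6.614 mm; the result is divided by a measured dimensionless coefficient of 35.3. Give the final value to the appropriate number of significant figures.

1.44 mm

57.46 mm − 6.614 mm = 50.846 mm; the difference is limited to 2 decimal places (4 s.f.).
Carrying full precision, 50.846 ÷ 35.3 = 1.44039660057… mm; 35.3 has 3 s.f., so the result keeps min(4, 3) = 3 s.f.
Rounded to 3 significant figures: 1.44 mm.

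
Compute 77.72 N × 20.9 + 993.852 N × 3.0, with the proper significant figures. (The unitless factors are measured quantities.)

77.72 × 20.9 = 1624.348 → 1.62 × 10^3 N (3 s.f., last digit at the 10^1 place).
993.852 × 3.0 = 2981.556 → 3.0 × 10^3 N (2 s.f., last digit at the 10^2 place).
Sum: 4605.904 N; keep the coarser place, 10^2.
Result: 4.6 × 10^3 N.

4.6 × 10^3 N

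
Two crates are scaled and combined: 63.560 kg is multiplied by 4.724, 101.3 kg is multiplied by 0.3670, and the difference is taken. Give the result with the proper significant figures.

63.560 × 4.724 = 300.25744 → 300.3 kg (4 s.f., last digit at the 10^-1 place).
101.3 × 0.3670 = 37.1771 → 37.18 kg (4 s.f., last digit at the 10^-2 place).
Difference: 263.08034 kg; keep the coarser place, 10^-1.
Result: 263.1 kg.

263.1 kg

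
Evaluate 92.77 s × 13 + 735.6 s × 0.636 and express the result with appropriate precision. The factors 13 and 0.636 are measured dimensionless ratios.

1.7 × 10^3 s

92.77 × 13 = 1206.01 → 1.2 × 10^3 s (2 s.f., last digit at the 10^2 place).
735.6 × 0.636 = 467.8416 → 468 s (3 s.f., last digit at the 10^0 place).
Sum: 1673.8516 s; keep the coarser place, 10^2.
Result: 1.7 × 10^3 s.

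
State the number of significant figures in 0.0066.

2

0.0066: leading zeros are not significant.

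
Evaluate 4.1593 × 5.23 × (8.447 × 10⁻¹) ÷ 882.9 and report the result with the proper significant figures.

2.08 × 10⁻²

4.1593 × 5.23 × (8.447 × 10⁻¹) ÷ 882.9 = 0.0208119566353…
Multiplication/division keeps the fewest significant figures: 4.1593 → 5 s.f., 5.23 → 3 s.f., 8.447 × 10⁻¹ → 4 s.f., 882.9 → 4 s.f.; limit is 3.
Rounded to 3 significant figures: 2.08 × 10⁻².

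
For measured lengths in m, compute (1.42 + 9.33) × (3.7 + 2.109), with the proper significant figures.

62 m²

1.42 + 9.33 = 10.75, limited to 2 d.p. → 4 s.f.; 3.7 + 2.109 = 5.809, limited to 1 d.p. → 2 s.f.
Carrying full precision, 10.75 × 5.809 = 62.44675; keep min(4, 2) = 2 s.f.
Rounded to 2 significant figures: 62 m².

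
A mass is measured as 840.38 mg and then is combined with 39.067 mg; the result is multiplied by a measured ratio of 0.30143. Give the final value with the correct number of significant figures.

840.38 mg + 39.067 mg = 879.447 mg; the sum is limited to 2 decimal places (5 s.f.).
Carrying full precision, 879.447 × 0.30143 = 265.09170921 mg; 0.30143 has 5 s.f., so the result keeps min(5, 5) = 5 s.f.
Rounded to 5 significant figures: 265.09 mg.

265.09 mg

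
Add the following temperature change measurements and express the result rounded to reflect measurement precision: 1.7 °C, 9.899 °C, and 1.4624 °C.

1.7 °C + 9.899 °C + 1.4624 °C = 13.0614 °C.
Addition/subtraction keeps the fewest decimal places: 1.7 → 1 decimal place, 9.899 → 3 decimal places, 1.4624 → 4 decimal places; limit is 1.
Rounded to 1 decimal place: 13.1 °C.

13.1 °C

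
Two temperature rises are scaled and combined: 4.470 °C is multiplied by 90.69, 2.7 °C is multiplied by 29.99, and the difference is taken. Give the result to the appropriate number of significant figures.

4.470 × 90.69 = 405.3843 → 405.4 °C (4 s.f., last digit at the 10^-1 place).
2.7 × 29.99 = 80.973 → 81 °C (2 s.f., last digit at the 10^0 place).
Difference: 324.4113 °C; keep the coarser place, 10^0.
Result: 324 °C.

324 °C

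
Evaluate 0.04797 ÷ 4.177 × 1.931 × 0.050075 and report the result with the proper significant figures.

0.001110

0.04797 ÷ 4.177 × 1.931 × 0.050075 = 0.00111047420523…
Multiplication/division keeps the fewest significant figures: 0.04797 → 4 s.f., 4.177 → 4 s.f., 1.931 → 4 s.f., 0.050075 → 5 s.f.; limit is 4.
Rounded to 4 significant figures: 0.001110.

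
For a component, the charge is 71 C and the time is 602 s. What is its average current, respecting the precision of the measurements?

average current = 71 C ÷ 602 s = 0.117940199336… A.
71 has 2 significant figures; 602 has 3.
Division/multiplication keeps the fewest: 2 significant figures.
Rounded: 0.12 A.

0.12 A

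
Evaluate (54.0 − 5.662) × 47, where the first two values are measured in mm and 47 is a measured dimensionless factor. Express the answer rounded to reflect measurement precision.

2.3 × 10^3 mm

54.0 mm − 5.662 mm = 48.338 mm; the difference is limited to 1 decimal place (3 s.f.).
Carrying full precision, 48.338 × 47 = 2271.886 mm; 47 has 2 s.f., so the result keeps min(3, 2) = 2 s.f.
Rounded to 2 significant figures: 2.3 × 10^3 mm.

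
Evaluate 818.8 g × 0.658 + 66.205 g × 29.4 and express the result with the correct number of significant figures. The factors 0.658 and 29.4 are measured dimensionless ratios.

2.49 × 10³ g

818.8 × 0.658 = 538.7704 → 539 g (3 s.f., last digit at the 10^0 place).
66.205 × 29.4 = 1946.427 → 1.95 × 10³ g (3 s.f., last digit at the 10^1 place).
Sum: 2485.1974 g; keep the coarser place, 10^1.
Result: 2.49 × 10³ g.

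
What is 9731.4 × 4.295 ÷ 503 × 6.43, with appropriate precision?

534

9731.4 × 4.295 ÷ 503 × 6.43 = 534.295455447…
Multiplication/division keeps the fewest significant figures: 9731.4 → 5 s.f., 4.295 → 4 s.f., 503 → 3 s.f., 6.43 → 3 s.f.; limit is 3.
Rounded to 3 significant figures: 534.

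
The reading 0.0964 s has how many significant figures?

0.0964: leading zeros are not significant.

3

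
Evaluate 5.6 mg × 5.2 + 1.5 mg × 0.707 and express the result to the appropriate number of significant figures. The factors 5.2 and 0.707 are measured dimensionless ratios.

5.6 × 5.2 = 29.12 → 29 mg (2 s.f., last digit at the 10^0 place).
1.5 × 0.707 = 1.0605 → 1.1 mg (2 s.f., last digit at the 10^-1 place).
Sum: 30.1805 mg; keep the coarser place, 10^0.
Result: 3.0 × 10¹ mg.

3.0 × 10¹ mg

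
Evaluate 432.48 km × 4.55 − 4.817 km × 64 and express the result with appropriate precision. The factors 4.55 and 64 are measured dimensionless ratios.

1.66 × 10³ km

432.48 × 4.55 = 1967.784 → 1.97 × 10³ km (3 s.f., last digit at the 10^1 place).
4.817 × 64 = 308.288 → 3.1 × 10² km (2 s.f., last digit at the 10^1 place).
Difference: 1659.496 km; keep the coarser place, 10^1.
Result: 1.66 × 10³ km.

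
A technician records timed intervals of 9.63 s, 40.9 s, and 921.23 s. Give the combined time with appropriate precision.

9.63 s + 40.9 s + 921.23 s = 971.76 s.
Addition/subtraction keeps the fewest decimal places: 9.63 → 2 decimal places, 40.9 → 1 decimal place, 921.23 → 2 decimal places; limit is 1.
Rounded to 1 decimal place: 971.8 s.

971.8 s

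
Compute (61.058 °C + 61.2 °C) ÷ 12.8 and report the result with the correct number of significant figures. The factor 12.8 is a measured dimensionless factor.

9.55 °C

61.058 °C + 61.2 °C = 122.258 °C; the sum is limited to 1 decimal place (4 s.f.).
Carrying full precision, 122.258 ÷ 12.8 = 9.55140625 °C; 12.8 has 3 s.f., so the result keeps min(4, 3) = 3 s.f.
Rounded to 3 significant figures: 9.55 °C.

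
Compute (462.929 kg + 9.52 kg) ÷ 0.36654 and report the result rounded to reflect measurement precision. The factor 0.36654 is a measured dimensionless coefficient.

1288.9 kg

462.929 kg + 9.52 kg = 472.449 kg; the sum is limited to 2 decimal places (5 s.f.).
Carrying full precision, 472.449 ÷ 0.36654 = 1288.94254379… kg; 0.36654 has 5 s.f., so the result keeps min(5, 5) = 5 s.f.
Rounded to 5 significant figures: 1288.9 kg.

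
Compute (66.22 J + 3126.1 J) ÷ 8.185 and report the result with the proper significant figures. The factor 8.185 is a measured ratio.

66.22 J + 3126.1 J = 3192.32 J; the sum is limited to 1 decimal place (5 s.f.).
Carrying full precision, 3192.32 ÷ 8.185 = 390.020769701… J; 8.185 has 4 s.f., so the result keeps min(5, 4) = 4 s.f.
Rounded to 4 significant figures: 390.0 J.

390.0 J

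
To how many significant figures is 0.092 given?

2

0.092: leading zeros are not significant.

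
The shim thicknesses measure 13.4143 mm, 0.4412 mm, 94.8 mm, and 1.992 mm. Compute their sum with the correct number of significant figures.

13.4143 mm + 0.4412 mm + 94.8 mm + 1.992 mm = 110.6475 mm.
Addition/subtraction keeps the fewest decimal places: 13.4143 → 4 decimal places, 0.4412 → 4 decimal places, 94.8 → 1 decimal place, 1.992 → 3 decimal places; limit is 1.
Rounded to 1 decimal place: 110.6 mm.

110.6 mm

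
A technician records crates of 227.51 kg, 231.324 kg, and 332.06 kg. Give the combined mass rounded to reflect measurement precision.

790.89 kg

227.51 kg + 231.324 kg + 332.06 kg = 790.894 kg.
Addition/subtraction keeps the fewest decimal places: 227.51 → 2 decimal places, 231.324 → 3 decimal places, 332.06 → 2 decimal places; limit is 2.
Rounded to 2 decimal places: 790.89 kg.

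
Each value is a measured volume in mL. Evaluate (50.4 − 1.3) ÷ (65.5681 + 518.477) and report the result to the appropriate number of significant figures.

0.0841

50.4 − 1.3 = 49.1, limited to 1 d.p. → 3 s.f.; 65.5681 + 518.477 = 584.0451, limited to 3 d.p. → 6 s.f.
Carrying full precision, 49.1 ÷ 584.0451 = 0.0840688501624…; keep min(3, 6) = 3 s.f.
Rounded to 3 significant figures: 0.0841.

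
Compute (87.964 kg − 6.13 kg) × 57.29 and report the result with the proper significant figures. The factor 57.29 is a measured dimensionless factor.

4.688 × 10³ kg

87.964 kg − 6.13 kg = 81.834 kg; the difference is limited to 2 decimal places (4 s.f.).
Carrying full precision, 81.834 × 57.29 = 4688.26986 kg; 57.29 has 4 s.f., so the result keeps min(4, 4) = 4 s.f.
Rounded to 4 significant figures: 4.688 × 10³ kg.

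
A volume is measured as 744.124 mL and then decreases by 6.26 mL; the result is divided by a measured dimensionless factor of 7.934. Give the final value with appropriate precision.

744.124 mL − 6.26 mL = 737.864 mL; the difference is limited to 2 decimal places (5 s.f.).
Carrying full precision, 737.864 ÷ 7.934 = 93.0002520797… mL; 7.934 has 4 s.f., so the result keeps min(5, 4) = 4 s.f.
Rounded to 4 significant figures: 93.00 mL.

93.00 mL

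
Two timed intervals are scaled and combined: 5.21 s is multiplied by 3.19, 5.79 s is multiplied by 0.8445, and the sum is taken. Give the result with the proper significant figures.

5.21 × 3.19 = 16.6199 → 16.6 s (3 s.f., last digit at the 10^-1 place).
5.79 × 0.8445 = 4.889655 → 4.89 s (3 s.f., last digit at the 10^-2 place).
Sum: 21.509555 s; keep the coarser place, 10^-1.
Result: 21.5 s.

21.5 s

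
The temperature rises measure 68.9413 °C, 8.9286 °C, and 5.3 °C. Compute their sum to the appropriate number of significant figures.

83.2 °C

68.9413 °C + 8.9286 °C + 5.3 °C = 83.1699 °C.
Addition/subtraction keeps the fewest decimal places: 68.9413 → 4 decimal places, 8.9286 → 4 decimal places, 5.3 → 1 decimal place; limit is 1.
Rounded to 1 decimal place: 83.2 °C.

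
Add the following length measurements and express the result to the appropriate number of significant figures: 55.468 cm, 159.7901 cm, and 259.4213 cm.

55.468 cm + 159.7901 cm + 259.4213 cm = 474.6794 cm.
Addition/subtraction keeps the fewest decimal places: 55.468 → 3 decimal places, 159.7901 → 4 decimal places, 259.4213 → 4 decimal places; limit is 3.
Rounded to 3 decimal places: 474.679 cm.

474.679 cm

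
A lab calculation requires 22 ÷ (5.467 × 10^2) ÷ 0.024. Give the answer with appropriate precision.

22 ÷ (5.467 × 10^2) ÷ 0.024 = 1.67672702884…
Multiplication/division keeps the fewest significant figures: 22 → 2 s.f., 5.467 × 10^2 → 4 s.f., 0.024 → 2 s.f.; limit is 2.
Rounded to 2 significant figures: 1.7.

1.7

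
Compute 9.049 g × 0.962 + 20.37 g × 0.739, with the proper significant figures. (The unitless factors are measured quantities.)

23.8 g

9.049 × 0.962 = 8.705138 → 8.71 g (3 s.f., last digit at the 10^-2 place).
20.37 × 0.739 = 15.05343 → 15.1 g (3 s.f., last digit at the 10^-1 place).
Sum: 23.758568 g; keep the coarser place, 10^-1.
Result: 23.8 g.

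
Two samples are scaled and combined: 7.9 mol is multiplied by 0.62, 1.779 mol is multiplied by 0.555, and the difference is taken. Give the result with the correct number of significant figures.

7.9 × 0.62 = 4.898 → 4.9 mol (2 s.f., last digit at the 10^-1 place).
1.779 × 0.555 = 0.987345 → 0.987 mol (3 s.f., last digit at the 10^-3 place).
Difference: 3.910655 mol; keep the coarser place, 10^-1.
Result: 3.9 mol.

3.9 mol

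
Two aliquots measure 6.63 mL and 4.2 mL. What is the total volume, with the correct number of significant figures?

6.63 mL + 4.2 mL = 10.83 mL.
Addition/subtraction keeps the fewest decimal places: 6.63 → 2 decimal places, 4.2 → 1 decimal place; limit is 1.
Rounded to 1 decimal place: 10.8 mL.

10.8 mL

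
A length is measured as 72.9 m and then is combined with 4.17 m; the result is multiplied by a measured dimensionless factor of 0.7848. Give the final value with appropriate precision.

60.5 m

72.9 m + 4.17 m = 77.07 m; the sum is limited to 1 decimal place (3 s.f.).
Carrying full precision, 77.07 × 0.7848 = 60.484536 m; 0.7848 has 4 s.f., so the result keeps min(3, 4) = 3 s.f.
Rounded to 3 significant figures: 60.5 m.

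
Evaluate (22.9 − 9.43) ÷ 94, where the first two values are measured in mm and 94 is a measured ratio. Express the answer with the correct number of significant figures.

0.14 mm

22.9 mm − 9.43 mm = 13.47 mm; the difference is limited to 1 decimal place (3 s.f.).
Carrying full precision, 13.47 ÷ 94 = 0.14329787234… mm; 94 has 2 s.f., so the result keeps min(3, 2) = 2 s.f.
Rounded to 2 significant figures: 0.14 mm.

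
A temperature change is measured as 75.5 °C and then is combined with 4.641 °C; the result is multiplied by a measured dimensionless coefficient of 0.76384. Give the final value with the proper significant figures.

75.5 °C + 4.641 °C = 80.141 °C; the sum is limited to 1 decimal place (3 s.f.).
Carrying full precision, 80.141 × 0.76384 = 61.21490144 °C; 0.76384 has 5 s.f., so the result keeps min(3, 5) = 3 s.f.
Rounded to 3 significant figures: 61.2 °C.

61.2 °C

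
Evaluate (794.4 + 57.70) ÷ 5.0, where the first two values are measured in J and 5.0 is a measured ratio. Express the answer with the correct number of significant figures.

1.7 × 10^2 J

794.4 J + 57.70 J = 852.10 J; the sum is limited to 1 decimal place (4 s.f.).
Carrying full precision, 852.10 ÷ 5.0 = 170.42 J; 5.0 has 2 s.f., so the result keeps min(4, 2) = 2 s.f.
Rounded to 2 significant figures: 1.7 × 10^2 J.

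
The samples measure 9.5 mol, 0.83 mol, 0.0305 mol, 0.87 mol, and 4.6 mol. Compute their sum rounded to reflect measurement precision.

9.5 mol + 0.83 mol + 0.0305 mol + 0.87 mol + 4.6 mol = 15.8305 mol.
Addition/subtraction keeps the fewest decimal places: 9.5 → 1 decimal place, 0.83 → 2 decimal places, 0.0305 → 4 decimal places, 0.87 → 2 decimal places, 4.6 → 1 decimal place; limit is 1.
Rounded to 1 decimal place: 15.8 mol.

15.8 mol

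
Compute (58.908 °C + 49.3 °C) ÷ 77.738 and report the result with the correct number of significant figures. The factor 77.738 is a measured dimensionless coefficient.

58.908 °C + 49.3 °C = 108.208 °C; the sum is limited to 1 decimal place (4 s.f.).
Carrying full precision, 108.208 ÷ 77.738 = 1.39195760117… °C; 77.738 has 5 s.f., so the result keeps min(4, 5) = 4 s.f.
Rounded to 4 significant figures: 1.392 °C.

1.392 °C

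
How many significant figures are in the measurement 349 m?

349: every digit is nonzero and significant.

3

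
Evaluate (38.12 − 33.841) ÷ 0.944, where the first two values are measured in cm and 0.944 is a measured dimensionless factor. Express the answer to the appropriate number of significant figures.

38.12 cm − 33.841 cm = 4.279 cm; the difference is limited to 2 decimal places (3 s.f.).
Carrying full precision, 4.279 ÷ 0.944 = 4.53283898305… cm; 0.944 has 3 s.f., so the result keeps min(3, 3) = 3 s.f.
Rounded to 3 significant figures: 4.53 cm.

4.53 cm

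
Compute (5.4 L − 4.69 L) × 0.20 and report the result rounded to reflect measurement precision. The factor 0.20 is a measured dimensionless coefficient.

1 × 10^-1 L

5.4 L − 4.69 L = 0.71 L; the difference is limited to 1 decimal place (1 s.f.).
Carrying full precision, 0.71 × 0.20 = 0.142 L; 0.20 has 2 s.f., so the result keeps min(1, 2) = 1 s.f.
Rounded to 1 significant figure: 1 × 10^-1 L.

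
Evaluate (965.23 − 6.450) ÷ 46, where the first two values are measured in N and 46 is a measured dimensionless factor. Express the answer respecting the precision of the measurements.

21 N

965.23 N − 6.450 N = 958.780 N; the difference is limited to 2 decimal places (5 s.f.).
Carrying full precision, 958.780 ÷ 46 = 20.8430434783… N; 46 has 2 s.f., so the result keeps min(5, 2) = 2 s.f.
Rounded to 2 significant figures: 21 N.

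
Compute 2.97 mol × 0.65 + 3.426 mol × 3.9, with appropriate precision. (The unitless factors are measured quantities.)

15 mol

2.97 × 0.65 = 1.9305 → 1.9 mol (2 s.f., last digit at the 10^-1 place).
3.426 × 3.9 = 13.3614 → 13 mol (2 s.f., last digit at the 10^0 place).
Sum: 15.2919 mol; keep the coarser place, 10^0.
Result: 15 mol.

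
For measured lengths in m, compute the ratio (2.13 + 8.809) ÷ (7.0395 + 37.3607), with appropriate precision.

0.2464

2.13 + 8.809 = 10.939, limited to 2 d.p. → 4 s.f.; 7.0395 + 37.3607 = 44.4002, limited to 4 d.p. → 6 s.f.
Carrying full precision, 10.939 ÷ 44.4002 = 0.246372764087…; keep min(4, 6) = 4 s.f.
Rounded to 4 significant figures: 0.2464.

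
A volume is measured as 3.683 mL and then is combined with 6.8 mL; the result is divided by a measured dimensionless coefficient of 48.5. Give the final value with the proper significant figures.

3.683 mL + 6.8 mL = 10.483 mL; the sum is limited to 1 decimal place (3 s.f.).
Carrying full precision, 10.483 ÷ 48.5 = 0.216144329897… mL; 48.5 has 3 s.f., so the result keeps min(3, 3) = 3 s.f.
Rounded to 3 significant figures: 0.216 mL.

0.216 mL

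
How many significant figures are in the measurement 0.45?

2

0.45: leading zeros are not significant.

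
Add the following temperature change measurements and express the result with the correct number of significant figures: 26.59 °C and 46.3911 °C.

26.59 °C + 46.3911 °C = 72.9811 °C.
Addition/subtraction keeps the fewest decimal places: 26.59 → 2 decimal places, 46.3911 → 4 decimal places; limit is 2.
Rounded to 2 decimal places: 72.98 °C.

72.98 °C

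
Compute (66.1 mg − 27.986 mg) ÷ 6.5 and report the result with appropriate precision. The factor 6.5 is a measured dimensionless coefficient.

66.1 mg − 27.986 mg = 38.114 mg; the difference is limited to 1 decimal place (3 s.f.).
Carrying full precision, 38.114 ÷ 6.5 = 5.86369230769… mg; 6.5 has 2 s.f., so the result keeps min(3, 2) = 2 s.f.
Rounded to 2 significant figures: 5.9 mg.

5.9 mg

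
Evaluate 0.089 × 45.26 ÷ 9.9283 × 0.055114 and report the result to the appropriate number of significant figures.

0.089 × 45.26 ÷ 9.9283 × 0.055114 = 0.0223610193044…
Multiplication/division keeps the fewest significant figures: 0.089 → 2 s.f., 45.26 → 4 s.f., 9.9283 → 5 s.f., 0.055114 → 5 s.f.; limit is 2.
Rounded to 2 significant figures: 0.022.

0.022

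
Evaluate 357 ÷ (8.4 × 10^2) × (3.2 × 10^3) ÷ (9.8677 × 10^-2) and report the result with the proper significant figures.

357 ÷ (8.4 × 10^2) × (3.2 × 10^3) ÷ (9.8677 × 10^-2) = 13782.340363…
Multiplication/division keeps the fewest significant figures: 357 → 3 s.f., 8.4 × 10^2 → 2 s.f., 3.2 × 10^3 → 2 s.f., 9.8677 × 10^-2 → 5 s.f.; limit is 2.
Rounded to 2 significant figures: 1.4 × 10^4.

1.4 × 10^4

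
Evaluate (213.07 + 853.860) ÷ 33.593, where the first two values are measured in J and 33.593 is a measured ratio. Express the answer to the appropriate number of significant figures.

213.07 J + 853.860 J = 1066.930 J; the sum is limited to 2 decimal places (6 s.f.).
Carrying full precision, 1066.930 ÷ 33.593 = 31.7604858155… J; 33.593 has 5 s.f., so the result keeps min(6, 5) = 5 s.f.
Rounded to 5 significant figures: 31.760 J.

31.760 J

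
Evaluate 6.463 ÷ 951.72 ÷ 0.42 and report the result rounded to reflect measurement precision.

0.016

6.463 ÷ 951.72 ÷ 0.42 = 0.0161687210924…
Multiplication/division keeps the fewest significant figures: 6.463 → 4 s.f., 951.72 → 5 s.f., 0.42 → 2 s.f.; limit is 2.
Rounded to 2 significant figures: 0.016.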